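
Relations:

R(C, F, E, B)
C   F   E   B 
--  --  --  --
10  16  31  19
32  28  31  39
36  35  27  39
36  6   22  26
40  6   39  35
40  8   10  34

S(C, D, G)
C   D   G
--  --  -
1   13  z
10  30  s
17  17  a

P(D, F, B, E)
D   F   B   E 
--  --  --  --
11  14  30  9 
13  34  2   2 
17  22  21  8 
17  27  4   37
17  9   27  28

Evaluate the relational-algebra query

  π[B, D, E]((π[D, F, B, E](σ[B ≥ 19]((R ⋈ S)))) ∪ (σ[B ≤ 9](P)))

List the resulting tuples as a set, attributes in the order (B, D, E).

{(19, 30, 31), (2, 13, 2), (4, 17, 37)}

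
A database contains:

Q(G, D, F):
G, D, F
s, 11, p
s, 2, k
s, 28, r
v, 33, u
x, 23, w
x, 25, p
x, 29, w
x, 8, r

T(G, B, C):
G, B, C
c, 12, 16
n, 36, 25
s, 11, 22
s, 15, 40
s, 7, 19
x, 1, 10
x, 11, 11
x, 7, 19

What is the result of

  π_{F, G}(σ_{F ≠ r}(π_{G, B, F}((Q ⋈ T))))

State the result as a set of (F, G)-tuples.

{(k, s), (p, s), (p, x), (w, x)}

Natural join on G: {(s, 11, p, 11, 22), (s, 11, p, 15, 40), (s, 11, p, 7, 19), (s, 2, k, 11, 22), (s, 2, k, 15, 40), (s, 2, k, 7, 19), (s, 28, r, 11, 22), (s, 28, r, 15, 40), (s, 28, r, 7, 19), (x, 23, w, 1, 10), (x, 23, w, 11, 11), (x, 23, w, 7, 19), (x, 25, p, 1, 10), (x, 25, p, 11, 11), (x, 25, p, 7, 19), (x, 29, w, 1, 10), (x, 29, w, 11, 11), (x, 29, w, 7, 19), (x, 8, r, 1, 10), (x, 8, r, 11, 11), (x, 8, r, 7, 19)}
Projecting to G, B, F (3 duplicate(s) eliminated): {(s, 11, k), (s, 11, p), (s, 11, r), (s, 15, k), (s, 15, p), (s, 15, r), (s, 7, k), (s, 7, p), (s, 7, r), (x, 1, p), (x, 1, r), (x, 1, w), (x, 11, p), (x, 11, r), (x, 11, w), (x, 7, p), (x, 7, r), (x, 7, w)}
Apply σ_{F ≠ r}; surviving tuples: {(s, 11, k), (s, 11, p), (s, 15, k), (s, 15, p), (s, 7, k), (s, 7, p), (x, 1, p), (x, 1, w), (x, 11, p), (x, 11, w), (x, 7, p), (x, 7, w)}
Projecting to F, G (8 duplicate(s) eliminated): {(k, s), (p, s), (p, x), (w, x)}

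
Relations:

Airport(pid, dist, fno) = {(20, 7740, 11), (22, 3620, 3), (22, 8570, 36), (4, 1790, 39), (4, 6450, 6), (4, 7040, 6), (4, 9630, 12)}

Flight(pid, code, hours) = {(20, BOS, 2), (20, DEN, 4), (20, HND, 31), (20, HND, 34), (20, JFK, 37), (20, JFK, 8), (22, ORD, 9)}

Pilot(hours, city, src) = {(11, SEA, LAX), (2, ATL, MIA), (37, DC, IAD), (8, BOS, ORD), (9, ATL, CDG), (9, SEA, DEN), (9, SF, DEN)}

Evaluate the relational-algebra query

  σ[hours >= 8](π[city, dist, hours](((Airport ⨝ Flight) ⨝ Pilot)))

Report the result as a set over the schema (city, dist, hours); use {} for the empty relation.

{(ATL, 3620, 9), (ATL, 8570, 9), (BOS, 7740, 8), (DC, 7740, 37), (SEA, 3620, 9), (SEA, 8570, 9), (SF, 3620, 9), (SF, 8570, 9)}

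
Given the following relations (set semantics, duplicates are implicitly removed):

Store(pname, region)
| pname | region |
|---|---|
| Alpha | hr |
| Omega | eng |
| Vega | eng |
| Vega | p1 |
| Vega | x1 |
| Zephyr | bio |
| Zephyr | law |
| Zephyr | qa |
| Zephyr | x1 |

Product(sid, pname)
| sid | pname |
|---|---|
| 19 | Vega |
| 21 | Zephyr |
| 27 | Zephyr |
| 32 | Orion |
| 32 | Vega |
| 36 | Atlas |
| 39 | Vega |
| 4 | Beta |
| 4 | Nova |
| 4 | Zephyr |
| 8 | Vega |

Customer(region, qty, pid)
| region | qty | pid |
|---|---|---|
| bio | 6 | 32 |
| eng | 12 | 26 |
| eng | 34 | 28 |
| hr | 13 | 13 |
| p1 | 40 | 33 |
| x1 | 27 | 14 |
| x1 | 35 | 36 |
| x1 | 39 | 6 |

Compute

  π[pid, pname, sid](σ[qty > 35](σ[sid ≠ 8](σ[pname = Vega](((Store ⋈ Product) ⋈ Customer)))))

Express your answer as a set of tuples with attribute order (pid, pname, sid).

{(33, Vega, 19), (33, Vega, 32), (33, Vega, 39), (6, Vega, 19), (6, Vega, 32), (6, Vega, 39)}

Joining Store and Product on pname yields {(Vega, eng, 19), (Vega, eng, 32), (Vega, eng, 39), (Vega, eng, 8), (Vega, p1, 19), (Vega, p1, 32), (Vega, p1, 39), (Vega, p1, 8), (Vega, x1, 19), (Vega, x1, 32), (Vega, x1, 39), (Vega, x1, 8), (Zephyr, bio, 21), (Zephyr, bio, 27), (Zephyr, bio, 4), (Zephyr, law, 21), (Zephyr, law, 27), (Zephyr, law, 4), (Zephyr, qa, 21), (Zephyr, qa, 27), (Zephyr, qa, 4), (Zephyr, x1, 21), (Zephyr, x1, 27), (Zephyr, x1, 4)}.
Joining (Store ⋈ Product) and Customer on region yields {(Vega, eng, 19, 12, 26), (Vega, eng, 19, 34, 28), (Vega, eng, 32, 12, 26), (Vega, eng, 32, 34, 28), (Vega, eng, 39, 12, 26), (Vega, eng, 39, 34, 28), (Vega, eng, 8, 12, 26), (Vega, eng, 8, 34, 28), (Vega, p1, 19, 40, 33), (Vega, p1, 32, 40, 33), (Vega, p1, 39, 40, 33), (Vega, p1, 8, 40, 33), (Vega, x1, 19, 27, 14), (Vega, x1, 19, 35, 36), (Vega, x1, 19, 39, 6), (Vega, x1, 32, 27, 14), (Vega, x1, 32, 35, 36), (Vega, x1, 32, 39, 6), (Vega, x1, 39, 27, 14), (Vega, x1, 39, 35, 36), (Vega, x1, 39, 39, 6), (Vega, x1, 8, 27, 14), (Vega, x1, 8, 35, 36), (Vega, x1, 8, 39, 6), (Zephyr, bio, 21, 6, 32), (Zephyr, bio, 27, 6, 32), (Zephyr, bio, 4, 6, 32), (Zephyr, x1, 21, 27, 14), (Zephyr, x1, 21, 35, 36), (Zephyr, x1, 21, 39, 6), (Zephyr, x1, 27, 27, 14), (Zephyr, x1, 27, 35, 36), (Zephyr, x1, 27, 39, 6), (Zephyr, x1, 4, 27, 14), (Zephyr, x1, 4, 35, 36), (Zephyr, x1, 4, 39, 6)}.
σ[pname = Vega]: keep tuples satisfying pname = Vega → {(Vega, eng, 19, 12, 26), (Vega, eng, 19, 34, 28), (Vega, eng, 32, 12, 26), (Vega, eng, 32, 34, 28), (Vega, eng, 39, 12, 26), (Vega, eng, 39, 34, 28), (Vega, eng, 8, 12, 26), (Vega, eng, 8, 34, 28), (Vega, p1, 19, 40, 33), (Vega, p1, 32, 40, 33), (Vega, p1, 39, 40, 33), (Vega, p1, 8, 40, 33), (Vega, x1, 19, 27, 14), (Vega, x1, 19, 35, 36), (Vega, x1, 19, 39, 6), (Vega, x1, 32, 27, 14), (Vega, x1, 32, 35, 36), (Vega, x1, 32, 39, 6), (Vega, x1, 39, 27, 14), (Vega, x1, 39, 35, 36), (Vega, x1, 39, 39, 6), (Vega, x1, 8, 27, 14), (Vega, x1, 8, 35, 36), (Vega, x1, 8, 39, 6)}
σ[sid ≠ 8]: keep tuples satisfying sid ≠ 8 → {(Vega, eng, 19, 12, 26), (Vega, eng, 19, 34, 28), (Vega, eng, 32, 12, 26), (Vega, eng, 32, 34, 28), (Vega, eng, 39, 12, 26), (Vega, eng, 39, 34, 28), (Vega, p1, 19, 40, 33), (Vega, p1, 32, 40, 33), (Vega, p1, 39, 40, 33), (Vega, x1, 19, 27, 14), (Vega, x1, 19, 35, 36), (Vega, x1, 19, 39, 6), (Vega, x1, 32, 27, 14), (Vega, x1, 32, 35, 36), (Vega, x1, 32, 39, 6), (Vega, x1, 39, 27, 14), (Vega, x1, 39, 35, 36), (Vega, x1, 39, 39, 6)}
σ[qty > 35]: keep tuples satisfying qty > 35 → {(Vega, p1, 19, 40, 33), (Vega, p1, 32, 40, 33), (Vega, p1, 39, 40, 33), (Vega, x1, 19, 39, 6), (Vega, x1, 32, 39, 6), (Vega, x1, 39, 39, 6)}
π[pid, pname, sid]: project onto (pid, pname, sid) → {(33, Vega, 19), (33, Vega, 32), (33, Vega, 39), (6, Vega, 19), (6, Vega, 32), (6, Vega, 39)}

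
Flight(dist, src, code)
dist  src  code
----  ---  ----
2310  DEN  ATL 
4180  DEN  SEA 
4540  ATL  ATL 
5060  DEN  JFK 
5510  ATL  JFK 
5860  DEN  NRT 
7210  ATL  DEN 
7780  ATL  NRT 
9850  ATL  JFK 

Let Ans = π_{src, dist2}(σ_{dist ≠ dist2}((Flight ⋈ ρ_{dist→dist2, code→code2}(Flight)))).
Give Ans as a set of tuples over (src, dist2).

{(ATL, 4540), (ATL, 5510), (ATL, 7210), (ATL, 7780), (ATL, 9850), (DEN, 2310), (DEN, 4180), (DEN, 5060), (DEN, 5860)}

ρ[dist→dist2, code→code2]: schema becomes (dist2, src, code2); tuples unchanged.
Flight ⋈ ρ_{dist→dist2, code→code2}(Flight) (natural join on src): {(2310, DEN, ATL, 2310, ATL), (2310, DEN, ATL, 4180, SEA), (2310, DEN, ATL, 5060, JFK), (2310, DEN, ATL, 5860, NRT), (4180, DEN, SEA, 2310, ATL), (4180, DEN, SEA, 4180, SEA), (4180, DEN, SEA, 5060, JFK), (4180, DEN, SEA, 5860, NRT), (4540, ATL, ATL, 4540, ATL), (4540, ATL, ATL, 5510, JFK), (4540, ATL, ATL, 7210, DEN), (4540, ATL, ATL, 7780, NRT), (4540, ATL, ATL, 9850, JFK), (5060, DEN, JFK, 2310, ATL), (5060, DEN, JFK, 4180, SEA), (5060, DEN, JFK, 5060, JFK), (5060, DEN, JFK, 5860, NRT), (5510, ATL, JFK, 4540, ATL), (5510, ATL, JFK, 5510, JFK), (5510, ATL, JFK, 7210, DEN), (5510, ATL, JFK, 7780, NRT), (5510, ATL, JFK, 9850, JFK), (5860, DEN, NRT, 2310, ATL), (5860, DEN, NRT, 4180, SEA), (5860, DEN, NRT, 5060, JFK), (5860, DEN, NRT, 5860, NRT), (7210, ATL, DEN, 4540, ATL), (7210, ATL, DEN, 5510, JFK), (7210, ATL, DEN, 7210, DEN), (7210, ATL, DEN, 7780, NRT), (7210, ATL, DEN, 9850, JFK), (7780, ATL, NRT, 4540, ATL), (7780, ATL, NRT, 5510, JFK), (7780, ATL, NRT, 7210, DEN), (7780, ATL, NRT, 7780, NRT), (7780, ATL, NRT, 9850, JFK), (9850, ATL, JFK, 4540, ATL), (9850, ATL, JFK, 5510, JFK), (9850, ATL, JFK, 7210, DEN), (9850, ATL, JFK, 7780, NRT), (9850, ATL, JFK, 9850, JFK)}
Apply σ_{dist ≠ dist2}; surviving tuples: {(2310, DEN, ATL, 4180, SEA), (2310, DEN, ATL, 5060, JFK), (2310, DEN, ATL, 5860, NRT), (4180, DEN, SEA, 2310, ATL), (4180, DEN, SEA, 5060, JFK), (4180, DEN, SEA, 5860, NRT), (4540, ATL, ATL, 5510, JFK), (4540, ATL, ATL, 7210, DEN), (4540, ATL, ATL, 7780, NRT), (4540, ATL, ATL, 9850, JFK), (5060, DEN, JFK, 2310, ATL), (5060, DEN, JFK, 4180, SEA), (5060, DEN, JFK, 5860, NRT), (5510, ATL, JFK, 4540, ATL), (5510, ATL, JFK, 7210, DEN), (5510, ATL, JFK, 7780, NRT), (5510, ATL, JFK, 9850, JFK), (5860, DEN, NRT, 2310, ATL), (5860, DEN, NRT, 4180, SEA), (5860, DEN, NRT, 5060, JFK), (7210, ATL, DEN, 4540, ATL), (7210, ATL, DEN, 5510, JFK), (7210, ATL, DEN, 7780, NRT), (7210, ATL, DEN, 9850, JFK), (7780, ATL, NRT, 4540, ATL), (7780, ATL, NRT, 5510, JFK), (7780, ATL, NRT, 7210, DEN), (7780, ATL, NRT, 9850, JFK), (9850, ATL, JFK, 4540, ATL), (9850, ATL, JFK, 5510, JFK), (9850, ATL, JFK, 7210, DEN), (9850, ATL, JFK, 7780, NRT)}
Keep only column(s) src, dist2 (23 duplicate(s) eliminated): {(ATL, 4540), (ATL, 5510), (ATL, 7210), (ATL, 7780), (ATL, 9850), (DEN, 2310), (DEN, 4180), (DEN, 5060), (DEN, 5860)}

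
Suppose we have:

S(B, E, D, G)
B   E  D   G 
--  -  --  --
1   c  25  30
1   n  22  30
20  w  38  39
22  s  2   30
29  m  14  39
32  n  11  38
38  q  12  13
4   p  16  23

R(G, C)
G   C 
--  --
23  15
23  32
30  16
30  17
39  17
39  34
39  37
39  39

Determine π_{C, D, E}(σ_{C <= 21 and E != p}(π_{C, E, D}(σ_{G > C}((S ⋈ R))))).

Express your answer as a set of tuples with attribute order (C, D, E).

Natural join on G: {(1, c, 25, 30, 16), (1, c, 25, 30, 17), (1, n, 22, 30, 16), (1, n, 22, 30, 17), (20, w, 38, 39, 17), (20, w, 38, 39, 34), (20, w, 38, 39, 37), (20, w, 38, 39, 39), (22, s, 2, 30, 16), (22, s, 2, 30, 17), (29, m, 14, 39, 17), (29, m, 14, 39, 34), (29, m, 14, 39, 37), (29, m, 14, 39, 39), (4, p, 16, 23, 15), (4, p, 16, 23, 32)}
Selection G > C: {(1, c, 25, 30, 16), (1, c, 25, 30, 17), (1, n, 22, 30, 16), (1, n, 22, 30, 17), (20, w, 38, 39, 17), (20, w, 38, 39, 34), (20, w, 38, 39, 37), (22, s, 2, 30, 16), (22, s, 2, 30, 17), (29, m, 14, 39, 17), (29, m, 14, 39, 34), (29, m, 14, 39, 37), (4, p, 16, 23, 15)}
Projecting to C, E, D: {(15, p, 16), (16, c, 25), (16, n, 22), (16, s, 2), (17, c, 25), (17, m, 14), (17, n, 22), (17, s, 2), (17, w, 38), (34, m, 14), (34, w, 38), (37, m, 14), (37, w, 38)}
Selection C <= 21 and E != p: {(16, c, 25), (16, n, 22), (16, s, 2), (17, c, 25), (17, m, 14), (17, n, 22), (17, s, 2), (17, w, 38)}
Projecting to C, D, E: {(16, 2, s), (16, 22, n), (16, 25, c), (17, 14, m), (17, 2, s), (17, 22, n), (17, 25, c), (17, 38, w)}

{(16, 2, s), (16, 22, n), (16, 25, c), (17, 14, m), (17, 2, s), (17, 22, n), (17, 25, c), (17, 38, w)}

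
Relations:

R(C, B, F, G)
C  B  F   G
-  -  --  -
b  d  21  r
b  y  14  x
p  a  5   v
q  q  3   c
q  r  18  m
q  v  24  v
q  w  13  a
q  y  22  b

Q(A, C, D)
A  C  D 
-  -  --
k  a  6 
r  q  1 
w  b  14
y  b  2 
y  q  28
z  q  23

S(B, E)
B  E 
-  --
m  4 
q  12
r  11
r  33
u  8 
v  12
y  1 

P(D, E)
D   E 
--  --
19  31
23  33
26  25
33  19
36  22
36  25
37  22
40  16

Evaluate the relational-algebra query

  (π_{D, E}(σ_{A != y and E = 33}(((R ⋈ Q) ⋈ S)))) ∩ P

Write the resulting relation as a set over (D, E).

{(23, 33)}

Joining R and Q on C yields {(b, d, 21, r, w, 14), (b, d, 21, r, y, 2), (b, y, 14, x, w, 14), (b, y, 14, x, y, 2), (q, q, 3, c, r, 1), (q, q, 3, c, y, 28), (q, q, 3, c, z, 23), (q, r, 18, m, r, 1), (q, r, 18, m, y, 28), (q, r, 18, m, z, 23), (q, v, 24, v, r, 1), (q, v, 24, v, y, 28), (q, v, 24, v, z, 23), (q, w, 13, a, r, 1), (q, w, 13, a, y, 28), (q, w, 13, a, z, 23), (q, y, 22, b, r, 1), (q, y, 22, b, y, 28), (q, y, 22, b, z, 23)}.
Joining (R ⋈ Q) and S on B yields {(b, y, 14, x, w, 14, 1), (b, y, 14, x, y, 2, 1), (q, q, 3, c, r, 1, 12), (q, q, 3, c, y, 28, 12), (q, q, 3, c, z, 23, 12), (q, r, 18, m, r, 1, 11), (q, r, 18, m, r, 1, 33), (q, r, 18, m, y, 28, 11), (q, r, 18, m, y, 28, 33), (q, r, 18, m, z, 23, 11), (q, r, 18, m, z, 23, 33), (q, v, 24, v, r, 1, 12), (q, v, 24, v, y, 28, 12), (q, v, 24, v, z, 23, 12), (q, y, 22, b, r, 1, 1), (q, y, 22, b, y, 28, 1), (q, y, 22, b, z, 23, 1)}.
Selection A != y and E = 33: {(q, r, 18, m, r, 1, 33), (q, r, 18, m, z, 23, 33)}
Projecting to D, E: {(1, 33), (23, 33)}
Set intersection of the two operands is {(23, 33)}.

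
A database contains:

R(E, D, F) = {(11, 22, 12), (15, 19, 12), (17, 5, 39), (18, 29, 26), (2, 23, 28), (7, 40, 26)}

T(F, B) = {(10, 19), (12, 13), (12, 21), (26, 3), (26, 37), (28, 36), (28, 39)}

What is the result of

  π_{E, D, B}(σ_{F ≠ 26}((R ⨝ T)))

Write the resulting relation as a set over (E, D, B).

{(11, 22, 13), (11, 22, 21), (15, 19, 13), (15, 19, 21), (2, 23, 36), (2, 23, 39)}

R ⋈ T (natural join on F): {(11, 22, 12, 13), (11, 22, 12, 21), (15, 19, 12, 13), (15, 19, 12, 21), (18, 29, 26, 3), (18, 29, 26, 37), (2, 23, 28, 36), (2, 23, 28, 39), (7, 40, 26, 3), (7, 40, 26, 37)}
Filtering on F ≠ 26 leaves {(11, 22, 12, 13), (11, 22, 12, 21), (15, 19, 12, 13), (15, 19, 12, 21), (2, 23, 28, 36), (2, 23, 28, 39)}.
Keep only column(s) E, D, B: {(11, 22, 13), (11, 22, 21), (15, 19, 13), (15, 19, 21), (2, 23, 36), (2, 23, 39)}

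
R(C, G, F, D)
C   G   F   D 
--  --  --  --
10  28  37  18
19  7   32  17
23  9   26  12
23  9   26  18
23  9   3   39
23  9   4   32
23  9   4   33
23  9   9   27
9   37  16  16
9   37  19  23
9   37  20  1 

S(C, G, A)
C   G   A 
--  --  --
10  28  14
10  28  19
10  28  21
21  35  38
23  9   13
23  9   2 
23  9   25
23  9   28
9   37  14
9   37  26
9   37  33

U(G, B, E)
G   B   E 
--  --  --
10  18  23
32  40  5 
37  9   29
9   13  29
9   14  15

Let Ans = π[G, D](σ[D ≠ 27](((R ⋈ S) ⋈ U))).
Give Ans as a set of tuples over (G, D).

{(37, 1), (37, 16), (37, 23), (9, 12), (9, 18), (9, 32), (9, 33), (9, 39)}

Natural join on C, G: {(10, 28, 37, 18, 14), (10, 28, 37, 18, 19), (10, 28, 37, 18, 21), (23, 9, 26, 12, 13), (23, 9, 26, 12, 2), (23, 9, 26, 12, 25), (23, 9, 26, 12, 28), (23, 9, 26, 18, 13), (23, 9, 26, 18, 2), (23, 9, 26, 18, 25), (23, 9, 26, 18, 28), (23, 9, 3, 39, 13), (23, 9, 3, 39, 2), (23, 9, 3, 39, 25), (23, 9, 3, 39, 28), (23, 9, 4, 32, 13), (23, 9, 4, 32, 2), (23, 9, 4, 32, 25), (23, 9, 4, 32, 28), (23, 9, 4, 33, 13), (23, 9, 4, 33, 2), (23, 9, 4, 33, 25), (23, 9, 4, 33, 28), (23, 9, 9, 27, 13), (23, 9, 9, 27, 2), (23, 9, 9, 27, 25), (23, 9, 9, 27, 28), (9, 37, 16, 16, 14), (9, 37, 16, 16, 26), (9, 37, 16, 16, 33), (9, 37, 19, 23, 14), (9, 37, 19, 23, 26), (9, 37, 19, 23, 33), (9, 37, 20, 1, 14), (9, 37, 20, 1, 26), (9, 37, 20, 1, 33)}
Natural join on G: {(23, 9, 26, 12, 13, 13, 29), (23, 9, 26, 12, 13, 14, 15), (23, 9, 26, 12, 2, 13, 29), (23, 9, 26, 12, 2, 14, 15), (23, 9, 26, 12, 25, 13, 29), (23, 9, 26, 12, 25, 14, 15), (23, 9, 26, 12, 28, 13, 29), (23, 9, 26, 12, 28, 14, 15), (23, 9, 26, 18, 13, 13, 29), (23, 9, 26, 18, 13, 14, 15), (23, 9, 26, 18, 2, 13, 29), (23, 9, 26, 18, 2, 14, 15), (23, 9, 26, 18, 25, 13, 29), (23, 9, 26, 18, 25, 14, 15), (23, 9, 26, 18, 28, 13, 29), (23, 9, 26, 18, 28, 14, 15), (23, 9, 3, 39, 13, 13, 29), (23, 9, 3, 39, 13, 14, 15), (23, 9, 3, 39, 2, 13, 29), (23, 9, 3, 39, 2, 14, 15), (23, 9, 3, 39, 25, 13, 29), (23, 9, 3, 39, 25, 14, 15), (23, 9, 3, 39, 28, 13, 29), (23, 9, 3, 39, 28, 14, 15), (23, 9, 4, 32, 13, 13, 29), (23, 9, 4, 32, 13, 14, 15), (23, 9, 4, 32, 2, 13, 29), (23, 9, 4, 32, 2, 14, 15), (23, 9, 4, 32, 25, 13, 29), (23, 9, 4, 32, 25, 14, 15), (23, 9, 4, 32, 28, 13, 29), (23, 9, 4, 32, 28, 14, 15), (23, 9, 4, 33, 13, 13, 29), (23, 9, 4, 33, 13, 14, 15), (23, 9, 4, 33, 2, 13, 29), (23, 9, 4, 33, 2, 14, 15), (23, 9, 4, 33, 25, 13, 29), (23, 9, 4, 33, 25, 14, 15), (23, 9, 4, 33, 28, 13, 29), (23, 9, 4, 33, 28, 14, 15), (23, 9, 9, 27, 13, 13, 29), (23, 9, 9, 27, 13, 14, 15), (23, 9, 9, 27, 2, 13, 29), (23, 9, 9, 27, 2, 14, 15), (23, 9, 9, 27, 25, 13, 29), (23, 9, 9, 27, 25, 14, 15), (23, 9, 9, 27, 28, 13, 29), (23, 9, 9, 27, 28, 14, 15), (9, 37, 16, 16, 14, 9, 29), (9, 37, 16, 16, 26, 9, 29), (9, 37, 16, 16, 33, 9, 29), (9, 37, 19, 23, 14, 9, 29), (9, 37, 19, 23, 26, 9, 29), (9, 37, 19, 23, 33, 9, 29), (9, 37, 20, 1, 14, 9, 29), (9, 37, 20, 1, 26, 9, 29), (9, 37, 20, 1, 33, 9, 29)}
Selection D ≠ 27: {(23, 9, 26, 12, 13, 13, 29), (23, 9, 26, 12, 13, 14, 15), (23, 9, 26, 12, 2, 13, 29), (23, 9, 26, 12, 2, 14, 15), (23, 9, 26, 12, 25, 13, 29), (23, 9, 26, 12, 25, 14, 15), (23, 9, 26, 12, 28, 13, 29), (23, 9, 26, 12, 28, 14, 15), (23, 9, 26, 18, 13, 13, 29), (23, 9, 26, 18, 13, 14, 15), (23, 9, 26, 18, 2, 13, 29), (23, 9, 26, 18, 2, 14, 15), (23, 9, 26, 18, 25, 13, 29), (23, 9, 26, 18, 25, 14, 15), (23, 9, 26, 18, 28, 13, 29), (23, 9, 26, 18, 28, 14, 15), (23, 9, 3, 39, 13, 13, 29), (23, 9, 3, 39, 13, 14, 15), (23, 9, 3, 39, 2, 13, 29), (23, 9, 3, 39, 2, 14, 15), (23, 9, 3, 39, 25, 13, 29), (23, 9, 3, 39, 25, 14, 15), (23, 9, 3, 39, 28, 13, 29), (23, 9, 3, 39, 28, 14, 15), (23, 9, 4, 32, 13, 13, 29), (23, 9, 4, 32, 13, 14, 15), (23, 9, 4, 32, 2, 13, 29), (23, 9, 4, 32, 2, 14, 15), (23, 9, 4, 32, 25, 13, 29), (23, 9, 4, 32, 25, 14, 15), (23, 9, 4, 32, 28, 13, 29), (23, 9, 4, 32, 28, 14, 15), (23, 9, 4, 33, 13, 13, 29), (23, 9, 4, 33, 13, 14, 15), (23, 9, 4, 33, 2, 13, 29), (23, 9, 4, 33, 2, 14, 15), (23, 9, 4, 33, 25, 13, 29), (23, 9, 4, 33, 25, 14, 15), (23, 9, 4, 33, 28, 13, 29), (23, 9, 4, 33, 28, 14, 15), (9, 37, 16, 16, 14, 9, 29), (9, 37, 16, 16, 26, 9, 29), (9, 37, 16, 16, 33, 9, 29), (9, 37, 19, 23, 14, 9, 29), (9, 37, 19, 23, 26, 9, 29), (9, 37, 19, 23, 33, 9, 29), (9, 37, 20, 1, 14, 9, 29), (9, 37, 20, 1, 26, 9, 29), (9, 37, 20, 1, 33, 9, 29)}
π[G, D]: project onto (G, D) (41 duplicate(s) eliminated) → {(37, 1), (37, 16), (37, 23), (9, 12), (9, 18), (9, 32), (9, 33), (9, 39)}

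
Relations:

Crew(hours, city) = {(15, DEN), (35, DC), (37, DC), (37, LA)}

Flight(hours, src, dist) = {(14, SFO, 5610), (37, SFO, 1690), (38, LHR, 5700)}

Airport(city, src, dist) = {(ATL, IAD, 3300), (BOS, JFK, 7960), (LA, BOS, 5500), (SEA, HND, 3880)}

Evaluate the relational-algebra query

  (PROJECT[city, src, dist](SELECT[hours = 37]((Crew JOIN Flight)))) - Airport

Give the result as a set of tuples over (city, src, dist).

{(DC, SFO, 1690), (LA, SFO, 1690)}

Crew ⋈ Flight (natural join on hours): {(37, DC, SFO, 1690), (37, LA, SFO, 1690)}
Selection hours = 37: {(37, DC, SFO, 1690), (37, LA, SFO, 1690)}
Keep only column(s) city, src, dist: {(DC, SFO, 1690), (LA, SFO, 1690)}
Difference: {(DC, SFO, 1690), (LA, SFO, 1690)} with {(ATL, IAD, 3300), (BOS, JFK, 7960), (LA, BOS, 5500), (SEA, HND, 3880)} → {(DC, SFO, 1690), (LA, SFO, 1690)}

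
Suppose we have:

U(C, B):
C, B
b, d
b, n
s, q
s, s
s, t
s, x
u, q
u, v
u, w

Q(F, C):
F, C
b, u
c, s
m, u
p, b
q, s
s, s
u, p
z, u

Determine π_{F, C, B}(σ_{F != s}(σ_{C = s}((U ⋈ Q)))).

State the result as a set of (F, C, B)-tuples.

{(c, s, q), (c, s, s), (c, s, t), (c, s, x), (q, s, q), (q, s, s), (q, s, t), (q, s, x)}

U ⋈ Q (natural join on C): {(b, d, p), (b, n, p), (s, q, c), (s, q, q), (s, q, s), (s, s, c), (s, s, q), (s, s, s), (s, t, c), (s, t, q), (s, t, s), (s, x, c), (s, x, q), (s, x, s), (u, q, b), (u, q, m), (u, q, z), (u, v, b), (u, v, m), (u, v, z), (u, w, b), (u, w, m), (u, w, z)}
Filtering on C = s leaves {(s, q, c), (s, q, q), (s, q, s), (s, s, c), (s, s, q), (s, s, s), (s, t, c), (s, t, q), (s, t, s), (s, x, c), (s, x, q), (s, x, s)}.
Filtering on F != s leaves {(s, q, c), (s, q, q), (s, s, c), (s, s, q), (s, t, c), (s, t, q), (s, x, c), (s, x, q)}.
π_{F, C, B} gives {(c, s, q), (c, s, s), (c, s, t), (c, s, x), (q, s, q), (q, s, s), (q, s, t), (q, s, x)}.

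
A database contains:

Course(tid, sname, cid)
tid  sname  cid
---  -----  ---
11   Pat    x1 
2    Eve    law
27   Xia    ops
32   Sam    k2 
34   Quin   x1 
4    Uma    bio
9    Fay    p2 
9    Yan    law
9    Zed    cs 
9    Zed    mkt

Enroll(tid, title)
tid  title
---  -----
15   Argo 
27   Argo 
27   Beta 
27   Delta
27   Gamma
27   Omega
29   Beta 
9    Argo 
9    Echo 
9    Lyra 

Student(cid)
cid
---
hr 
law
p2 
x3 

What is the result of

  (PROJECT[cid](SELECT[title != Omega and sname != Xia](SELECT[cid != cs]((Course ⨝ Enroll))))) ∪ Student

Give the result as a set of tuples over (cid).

Course ⋈ Enroll (natural join on tid): {(27, Xia, ops, Argo), (27, Xia, ops, Beta), (27, Xia, ops, Delta), (27, Xia, ops, Gamma), (27, Xia, ops, Omega), (9, Fay, p2, Argo), (9, Fay, p2, Echo), (9, Fay, p2, Lyra), (9, Yan, law, Argo), (9, Yan, law, Echo), (9, Yan, law, Lyra), (9, Zed, cs, Argo), (9, Zed, cs, Echo), (9, Zed, cs, Lyra), (9, Zed, mkt, Argo), (9, Zed, mkt, Echo), (9, Zed, mkt, Lyra)}
Apply σ_{cid != cs}; surviving tuples: {(27, Xia, ops, Argo), (27, Xia, ops, Beta), (27, Xia, ops, Delta), (27, Xia, ops, Gamma), (27, Xia, ops, Omega), (9, Fay, p2, Argo), (9, Fay, p2, Echo), (9, Fay, p2, Lyra), (9, Yan, law, Argo), (9, Yan, law, Echo), (9, Yan, law, Lyra), (9, Zed, mkt, Argo), (9, Zed, mkt, Echo), (9, Zed, mkt, Lyra)}
Apply σ_{title != Omega and sname != Xia}; surviving tuples: {(9, Fay, p2, Argo), (9, Fay, p2, Echo), (9, Fay, p2, Lyra), (9, Yan, law, Argo), (9, Yan, law, Echo), (9, Yan, law, Lyra), (9, Zed, mkt, Argo), (9, Zed, mkt, Echo), (9, Zed, mkt, Lyra)}
Projecting to cid (6 duplicate(s) eliminated): {law, mkt, p2}
Taking the union: {hr, law, mkt, p2, x3}

{hr, law, mkt, p2, x3}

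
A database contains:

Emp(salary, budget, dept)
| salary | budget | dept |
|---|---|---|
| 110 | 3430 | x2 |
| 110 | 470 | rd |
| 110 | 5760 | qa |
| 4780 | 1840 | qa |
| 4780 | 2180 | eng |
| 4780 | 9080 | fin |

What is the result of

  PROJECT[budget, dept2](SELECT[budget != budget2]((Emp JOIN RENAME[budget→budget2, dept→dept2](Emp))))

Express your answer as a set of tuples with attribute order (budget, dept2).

ρ[budget→budget2, dept→dept2]: schema becomes (salary, budget2, dept2); tuples unchanged.
Joining Emp and RENAME[budget→budget2, dept→dept2](Emp) on salary yields {(110, 3430, x2, 3430, x2), (110, 3430, x2, 470, rd), (110, 3430, x2, 5760, qa), (110, 470, rd, 3430, x2), (110, 470, rd, 470, rd), (110, 470, rd, 5760, qa), (110, 5760, qa, 3430, x2), (110, 5760, qa, 470, rd), (110, 5760, qa, 5760, qa), (4780, 1840, qa, 1840, qa), (4780, 1840, qa, 2180, eng), (4780, 1840, qa, 9080, fin), (4780, 2180, eng, 1840, qa), (4780, 2180, eng, 2180, eng), (4780, 2180, eng, 9080, fin), (4780, 9080, fin, 1840, qa), (4780, 9080, fin, 2180, eng), (4780, 9080, fin, 9080, fin)}.
Filtering on budget != budget2 leaves {(110, 3430, x2, 470, rd), (110, 3430, x2, 5760, qa), (110, 470, rd, 3430, x2), (110, 470, rd, 5760, qa), (110, 5760, qa, 3430, x2), (110, 5760, qa, 470, rd), (4780, 1840, qa, 2180, eng), (4780, 1840, qa, 9080, fin), (4780, 2180, eng, 1840, qa), (4780, 2180, eng, 9080, fin), (4780, 9080, fin, 1840, qa), (4780, 9080, fin, 2180, eng)}.
π[budget, dept2]: project onto (budget, dept2) → {(1840, eng), (1840, fin), (2180, fin), (2180, qa), (3430, qa), (3430, rd), (470, qa), (470, x2), (5760, rd), (5760, x2), (9080, eng), (9080, qa)}

{(1840, eng), (1840, fin), (2180, fin), (2180, qa), (3430, qa), (3430, rd), (470, qa), (470, x2), (5760, rd), (5760, x2), (9080, eng), (9080, qa)}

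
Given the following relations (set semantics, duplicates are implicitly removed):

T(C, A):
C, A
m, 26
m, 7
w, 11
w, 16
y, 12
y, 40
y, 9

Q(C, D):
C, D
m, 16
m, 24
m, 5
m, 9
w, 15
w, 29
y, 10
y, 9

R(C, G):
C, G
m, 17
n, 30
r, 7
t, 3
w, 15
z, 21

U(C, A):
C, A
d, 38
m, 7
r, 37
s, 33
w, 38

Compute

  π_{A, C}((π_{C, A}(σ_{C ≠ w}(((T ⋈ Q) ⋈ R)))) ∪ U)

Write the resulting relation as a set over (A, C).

Joining T and Q on C yields {(m, 26, 16), (m, 26, 24), (m, 26, 5), (m, 26, 9), (m, 7, 16), (m, 7, 24), (m, 7, 5), (m, 7, 9), (w, 11, 15), (w, 11, 29), (w, 16, 15), (w, 16, 29), (y, 12, 10), (y, 12, 9), (y, 40, 10), (y, 40, 9), (y, 9, 10), (y, 9, 9)}.
Joining (T ⋈ Q) and R on C yields {(m, 26, 16, 17), (m, 26, 24, 17), (m, 26, 5, 17), (m, 26, 9, 17), (m, 7, 16, 17), (m, 7, 24, 17), (m, 7, 5, 17), (m, 7, 9, 17), (w, 11, 15, 15), (w, 11, 29, 15), (w, 16, 15, 15), (w, 16, 29, 15)}.
Apply σ_{C ≠ w}; surviving tuples: {(m, 26, 16, 17), (m, 26, 24, 17), (m, 26, 5, 17), (m, 26, 9, 17), (m, 7, 16, 17), (m, 7, 24, 17), (m, 7, 5, 17), (m, 7, 9, 17)}
Projecting to C, A (6 duplicate(s) eliminated): {(m, 26), (m, 7)}
Set union of the two operands is {(d, 38), (m, 26), (m, 7), (r, 37), (s, 33), (w, 38)}.
Projecting to A, C: {(26, m), (33, s), (37, r), (38, d), (38, w), (7, m)}

{(26, m), (33, s), (37, r), (38, d), (38, w), (7, m)}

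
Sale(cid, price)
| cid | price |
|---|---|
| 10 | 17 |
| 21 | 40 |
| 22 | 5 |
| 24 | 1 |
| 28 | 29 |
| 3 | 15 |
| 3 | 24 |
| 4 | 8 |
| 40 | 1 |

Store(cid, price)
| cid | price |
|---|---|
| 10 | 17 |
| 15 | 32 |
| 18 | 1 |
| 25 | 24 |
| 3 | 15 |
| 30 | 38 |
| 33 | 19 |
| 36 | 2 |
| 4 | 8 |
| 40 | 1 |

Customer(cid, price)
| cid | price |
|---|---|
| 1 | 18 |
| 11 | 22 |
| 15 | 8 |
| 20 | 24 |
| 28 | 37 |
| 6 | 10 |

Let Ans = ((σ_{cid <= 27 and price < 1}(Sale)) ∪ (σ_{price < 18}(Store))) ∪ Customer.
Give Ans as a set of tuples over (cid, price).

{(1, 18), (10, 17), (11, 22), (15, 8), (18, 1), (20, 24), (28, 37), (3, 15), (36, 2), (4, 8), (40, 1), (6, 10)}

σ[cid <= 27 and price < 1]: keep tuples satisfying cid <= 27 and price < 1 → {}
σ[price < 18]: keep tuples satisfying price < 18 → {(10, 17), (18, 1), (3, 15), (36, 2), (4, 8), (40, 1)}
Set union of the two operands is {(10, 17), (18, 1), (3, 15), (36, 2), (4, 8), (40, 1)}.
Set union of the two operands is {(1, 18), (10, 17), (11, 22), (15, 8), (18, 1), (20, 24), (28, 37), (3, 15), (36, 2), (4, 8), (40, 1), (6, 10)}.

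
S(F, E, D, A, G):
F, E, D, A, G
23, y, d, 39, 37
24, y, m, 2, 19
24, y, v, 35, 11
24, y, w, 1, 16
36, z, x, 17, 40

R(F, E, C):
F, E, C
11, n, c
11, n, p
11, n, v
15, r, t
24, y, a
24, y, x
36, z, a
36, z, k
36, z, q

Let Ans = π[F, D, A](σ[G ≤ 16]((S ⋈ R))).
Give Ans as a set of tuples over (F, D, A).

{(24, v, 35), (24, w, 1)}

Natural join on F, E: {(24, y, m, 2, 19, a), (24, y, m, 2, 19, x), (24, y, v, 35, 11, a), (24, y, v, 35, 11, x), (24, y, w, 1, 16, a), (24, y, w, 1, 16, x), (36, z, x, 17, 40, a), (36, z, x, 17, 40, k), (36, z, x, 17, 40, q)}
Filtering on G ≤ 16 leaves {(24, y, v, 35, 11, a), (24, y, v, 35, 11, x), (24, y, w, 1, 16, a), (24, y, w, 1, 16, x)}.
Keep only column(s) F, D, A (2 duplicate(s) eliminated): {(24, v, 35), (24, w, 1)}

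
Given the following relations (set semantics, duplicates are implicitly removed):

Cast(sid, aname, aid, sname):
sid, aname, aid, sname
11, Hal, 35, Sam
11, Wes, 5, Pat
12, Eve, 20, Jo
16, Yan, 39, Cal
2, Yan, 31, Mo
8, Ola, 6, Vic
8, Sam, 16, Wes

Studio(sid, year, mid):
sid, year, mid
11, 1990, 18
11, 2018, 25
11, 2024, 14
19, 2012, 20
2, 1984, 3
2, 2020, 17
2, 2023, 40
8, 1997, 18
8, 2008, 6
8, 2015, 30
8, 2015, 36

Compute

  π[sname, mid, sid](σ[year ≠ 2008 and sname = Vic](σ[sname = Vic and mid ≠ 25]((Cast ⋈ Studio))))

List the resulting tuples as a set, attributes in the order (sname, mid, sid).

Cast ⋈ Studio (natural join on sid): {(11, Hal, 35, Sam, 1990, 18), (11, Hal, 35, Sam, 2018, 25), (11, Hal, 35, Sam, 2024, 14), (11, Wes, 5, Pat, 1990, 18), (11, Wes, 5, Pat, 2018, 25), (11, Wes, 5, Pat, 2024, 14), (2, Yan, 31, Mo, 1984, 3), (2, Yan, 31, Mo, 2020, 17), (2, Yan, 31, Mo, 2023, 40), (8, Ola, 6, Vic, 1997, 18), (8, Ola, 6, Vic, 2008, 6), (8, Ola, 6, Vic, 2015, 30), (8, Ola, 6, Vic, 2015, 36), (8, Sam, 16, Wes, 1997, 18), (8, Sam, 16, Wes, 2008, 6), (8, Sam, 16, Wes, 2015, 30), (8, Sam, 16, Wes, 2015, 36)}
Selection sname = Vic and mid ≠ 25: {(8, Ola, 6, Vic, 1997, 18), (8, Ola, 6, Vic, 2008, 6), (8, Ola, 6, Vic, 2015, 30), (8, Ola, 6, Vic, 2015, 36)}
Selection year ≠ 2008 and sname = Vic: {(8, Ola, 6, Vic, 1997, 18), (8, Ola, 6, Vic, 2015, 30), (8, Ola, 6, Vic, 2015, 36)}
Projecting to sname, mid, sid: {(Vic, 18, 8), (Vic, 30, 8), (Vic, 36, 8)}

{(Vic, 18, 8), (Vic, 30, 8), (Vic, 36, 8)}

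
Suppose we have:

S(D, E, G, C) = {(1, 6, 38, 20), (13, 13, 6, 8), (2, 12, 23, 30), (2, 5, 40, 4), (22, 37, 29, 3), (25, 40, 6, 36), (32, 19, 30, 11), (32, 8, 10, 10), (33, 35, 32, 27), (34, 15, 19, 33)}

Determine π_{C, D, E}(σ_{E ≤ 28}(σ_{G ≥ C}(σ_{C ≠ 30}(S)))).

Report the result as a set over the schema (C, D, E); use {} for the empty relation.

{(10, 32, 8), (11, 32, 19), (20, 1, 6), (4, 2, 5)}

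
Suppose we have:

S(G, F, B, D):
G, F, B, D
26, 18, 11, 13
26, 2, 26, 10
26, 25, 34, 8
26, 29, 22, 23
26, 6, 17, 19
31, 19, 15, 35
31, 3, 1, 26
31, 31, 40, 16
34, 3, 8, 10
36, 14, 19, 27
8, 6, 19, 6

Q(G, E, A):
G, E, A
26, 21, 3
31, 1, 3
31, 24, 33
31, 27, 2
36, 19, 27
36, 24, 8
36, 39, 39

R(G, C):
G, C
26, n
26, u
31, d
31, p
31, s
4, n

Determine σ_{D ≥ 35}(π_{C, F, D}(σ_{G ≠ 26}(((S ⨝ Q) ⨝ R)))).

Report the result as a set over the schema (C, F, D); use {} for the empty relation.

S ⋈ Q (natural join on G): {(26, 18, 11, 13, 21, 3), (26, 2, 26, 10, 21, 3), (26, 25, 34, 8, 21, 3), (26, 29, 22, 23, 21, 3), (26, 6, 17, 19, 21, 3), (31, 19, 15, 35, 1, 3), (31, 19, 15, 35, 24, 33), (31, 19, 15, 35, 27, 2), (31, 3, 1, 26, 1, 3), (31, 3, 1, 26, 24, 33), (31, 3, 1, 26, 27, 2), (31, 31, 40, 16, 1, 3), (31, 31, 40, 16, 24, 33), (31, 31, 40, 16, 27, 2), (36, 14, 19, 27, 19, 27), (36, 14, 19, 27, 24, 8), (36, 14, 19, 27, 39, 39)}
(S ⨝ Q) ⋈ R (natural join on G): {(26, 18, 11, 13, 21, 3, n), (26, 18, 11, 13, 21, 3, u), (26, 2, 26, 10, 21, 3, n), (26, 2, 26, 10, 21, 3, u), (26, 25, 34, 8, 21, 3, n), (26, 25, 34, 8, 21, 3, u), (26, 29, 22, 23, 21, 3, n), (26, 29, 22, 23, 21, 3, u), (26, 6, 17, 19, 21, 3, n), (26, 6, 17, 19, 21, 3, u), (31, 19, 15, 35, 1, 3, d), (31, 19, 15, 35, 1, 3, p), (31, 19, 15, 35, 1, 3, s), (31, 19, 15, 35, 24, 33, d), (31, 19, 15, 35, 24, 33, p), (31, 19, 15, 35, 24, 33, s), (31, 19, 15, 35, 27, 2, d), (31, 19, 15, 35, 27, 2, p), (31, 19, 15, 35, 27, 2, s), (31, 3, 1, 26, 1, 3, d), (31, 3, 1, 26, 1, 3, p), (31, 3, 1, 26, 1, 3, s), (31, 3, 1, 26, 24, 33, d), (31, 3, 1, 26, 24, 33, p), (31, 3, 1, 26, 24, 33, s), (31, 3, 1, 26, 27, 2, d), (31, 3, 1, 26, 27, 2, p), (31, 3, 1, 26, 27, 2, s), (31, 31, 40, 16, 1, 3, d), (31, 31, 40, 16, 1, 3, p), (31, 31, 40, 16, 1, 3, s), (31, 31, 40, 16, 24, 33, d), (31, 31, 40, 16, 24, 33, p), (31, 31, 40, 16, 24, 33, s), (31, 31, 40, 16, 27, 2, d), (31, 31, 40, 16, 27, 2, p), (31, 31, 40, 16, 27, 2, s)}
Apply σ_{G ≠ 26}; surviving tuples: {(31, 19, 15, 35, 1, 3, d), (31, 19, 15, 35, 1, 3, p), (31, 19, 15, 35, 1, 3, s), (31, 19, 15, 35, 24, 33, d), (31, 19, 15, 35, 24, 33, p), (31, 19, 15, 35, 24, 33, s), (31, 19, 15, 35, 27, 2, d), (31, 19, 15, 35, 27, 2, p), (31, 19, 15, 35, 27, 2, s), (31, 3, 1, 26, 1, 3, d), (31, 3, 1, 26, 1, 3, p), (31, 3, 1, 26, 1, 3, s), (31, 3, 1, 26, 24, 33, d), (31, 3, 1, 26, 24, 33, p), (31, 3, 1, 26, 24, 33, s), (31, 3, 1, 26, 27, 2, d), (31, 3, 1, 26, 27, 2, p), (31, 3, 1, 26, 27, 2, s), (31, 31, 40, 16, 1, 3, d), (31, 31, 40, 16, 1, 3, p), (31, 31, 40, 16, 1, 3, s), (31, 31, 40, 16, 24, 33, d), (31, 31, 40, 16, 24, 33, p), (31, 31, 40, 16, 24, 33, s), (31, 31, 40, 16, 27, 2, d), (31, 31, 40, 16, 27, 2, p), (31, 31, 40, 16, 27, 2, s)}
π[C, F, D]: project onto (C, F, D) (18 duplicate(s) eliminated) → {(d, 19, 35), (d, 3, 26), (d, 31, 16), (p, 19, 35), (p, 3, 26), (p, 31, 16), (s, 19, 35), (s, 3, 26), (s, 31, 16)}
Apply σ_{D ≥ 35}; surviving tuples: {(d, 19, 35), (p, 19, 35), (s, 19, 35)}

{(d, 19, 35), (p, 19, 35), (s, 19, 35)}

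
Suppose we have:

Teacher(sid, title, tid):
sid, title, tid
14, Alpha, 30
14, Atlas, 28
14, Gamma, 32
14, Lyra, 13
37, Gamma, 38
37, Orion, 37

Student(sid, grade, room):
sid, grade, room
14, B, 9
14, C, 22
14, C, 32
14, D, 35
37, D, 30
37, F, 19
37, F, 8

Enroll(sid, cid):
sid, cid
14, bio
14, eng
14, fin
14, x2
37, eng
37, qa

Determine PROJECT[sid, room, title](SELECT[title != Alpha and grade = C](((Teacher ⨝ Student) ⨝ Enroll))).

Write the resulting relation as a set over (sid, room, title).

{(14, 22, Atlas), (14, 22, Gamma), (14, 22, Lyra), (14, 32, Atlas), (14, 32, Gamma), (14, 32, Lyra)}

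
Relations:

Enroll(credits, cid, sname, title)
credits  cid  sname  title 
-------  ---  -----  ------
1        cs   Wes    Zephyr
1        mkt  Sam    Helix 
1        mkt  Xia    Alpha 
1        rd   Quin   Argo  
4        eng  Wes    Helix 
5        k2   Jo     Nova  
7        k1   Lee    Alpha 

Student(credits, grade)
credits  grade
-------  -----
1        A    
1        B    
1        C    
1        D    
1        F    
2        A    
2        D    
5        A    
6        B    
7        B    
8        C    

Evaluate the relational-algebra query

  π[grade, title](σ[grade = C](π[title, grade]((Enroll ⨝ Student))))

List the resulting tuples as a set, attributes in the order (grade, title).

Joining Enroll and Student on credits yields {(1, cs, Wes, Zephyr, A), (1, cs, Wes, Zephyr, B), (1, cs, Wes, Zephyr, C), (1, cs, Wes, Zephyr, D), (1, cs, Wes, Zephyr, F), (1, mkt, Sam, Helix, A), (1, mkt, Sam, Helix, B), (1, mkt, Sam, Helix, C), (1, mkt, Sam, Helix, D), (1, mkt, Sam, Helix, F), (1, mkt, Xia, Alpha, A), (1, mkt, Xia, Alpha, B), (1, mkt, Xia, Alpha, C), (1, mkt, Xia, Alpha, D), (1, mkt, Xia, Alpha, F), (1, rd, Quin, Argo, A), (1, rd, Quin, Argo, B), (1, rd, Quin, Argo, C), (1, rd, Quin, Argo, D), (1, rd, Quin, Argo, F), (5, k2, Jo, Nova, A), (7, k1, Lee, Alpha, B)}.
π[title, grade]: project onto (title, grade) (1 duplicate(s) eliminated) → {(Alpha, A), (Alpha, B), (Alpha, C), (Alpha, D), (Alpha, F), (Argo, A), (Argo, B), (Argo, C), (Argo, D), (Argo, F), (Helix, A), (Helix, B), (Helix, C), (Helix, D), (Helix, F), (Nova, A), (Zephyr, A), (Zephyr, B), (Zephyr, C), (Zephyr, D), (Zephyr, F)}
σ[grade = C]: keep tuples satisfying grade = C → {(Alpha, C), (Argo, C), (Helix, C), (Zephyr, C)}
π[grade, title]: project onto (grade, title) → {(C, Alpha), (C, Argo), (C, Helix), (C, Zephyr)}

{(C, Alpha), (C, Argo), (C, Helix), (C, Zephyr)}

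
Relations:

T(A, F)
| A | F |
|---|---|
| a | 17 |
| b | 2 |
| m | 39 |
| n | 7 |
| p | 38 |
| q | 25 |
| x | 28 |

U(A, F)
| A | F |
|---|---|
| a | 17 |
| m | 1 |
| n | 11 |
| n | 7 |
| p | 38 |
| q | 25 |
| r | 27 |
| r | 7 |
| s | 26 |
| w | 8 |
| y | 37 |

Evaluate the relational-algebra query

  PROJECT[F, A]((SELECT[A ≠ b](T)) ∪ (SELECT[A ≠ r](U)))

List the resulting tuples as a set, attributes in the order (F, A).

Apply σ_{A ≠ b}; surviving tuples: {(a, 17), (m, 39), (n, 7), (p, 38), (q, 25), (x, 28)}
Apply σ_{A ≠ r}; surviving tuples: {(a, 17), (m, 1), (n, 11), (n, 7), (p, 38), (q, 25), (s, 26), (w, 8), (y, 37)}
Set union of the two operands is {(a, 17), (m, 1), (m, 39), (n, 11), (n, 7), (p, 38), (q, 25), (s, 26), (w, 8), (x, 28), (y, 37)}.
π[F, A]: project onto (F, A) → {(1, m), (11, n), (17, a), (25, q), (26, s), (28, x), (37, y), (38, p), (39, m), (7, n), (8, w)}

{(1, m), (11, n), (17, a), (25, q), (26, s), (28, x), (37, y), (38, p), (39, m), (7, n), (8, w)}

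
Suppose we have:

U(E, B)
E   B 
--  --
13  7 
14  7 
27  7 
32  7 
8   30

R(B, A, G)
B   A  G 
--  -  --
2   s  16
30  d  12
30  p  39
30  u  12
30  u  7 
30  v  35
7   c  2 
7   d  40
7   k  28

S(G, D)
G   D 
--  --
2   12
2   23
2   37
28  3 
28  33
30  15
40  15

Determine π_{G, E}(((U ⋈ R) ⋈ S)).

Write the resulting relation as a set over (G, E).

Natural join on B: {(13, 7, c, 2), (13, 7, d, 40), (13, 7, k, 28), (14, 7, c, 2), (14, 7, d, 40), (14, 7, k, 28), (27, 7, c, 2), (27, 7, d, 40), (27, 7, k, 28), (32, 7, c, 2), (32, 7, d, 40), (32, 7, k, 28), (8, 30, d, 12), (8, 30, p, 39), (8, 30, u, 12), (8, 30, u, 7), (8, 30, v, 35)}
Natural join on G: {(13, 7, c, 2, 12), (13, 7, c, 2, 23), (13, 7, c, 2, 37), (13, 7, d, 40, 15), (13, 7, k, 28, 3), (13, 7, k, 28, 33), (14, 7, c, 2, 12), (14, 7, c, 2, 23), (14, 7, c, 2, 37), (14, 7, d, 40, 15), (14, 7, k, 28, 3), (14, 7, k, 28, 33), (27, 7, c, 2, 12), (27, 7, c, 2, 23), (27, 7, c, 2, 37), (27, 7, d, 40, 15), (27, 7, k, 28, 3), (27, 7, k, 28, 33), (32, 7, c, 2, 12), (32, 7, c, 2, 23), (32, 7, c, 2, 37), (32, 7, d, 40, 15), (32, 7, k, 28, 3), (32, 7, k, 28, 33)}
π_{G, E} gives {(2, 13), (2, 14), (2, 27), (2, 32), (28, 13), (28, 14), (28, 27), (28, 32), (40, 13), (40, 14), (40, 27), (40, 32)} (12 duplicate(s) eliminated).

{(2, 13), (2, 14), (2, 27), (2, 32), (28, 13), (28, 14), (28, 27), (28, 32), (40, 13), (40, 14), (40, 27), (40, 32)}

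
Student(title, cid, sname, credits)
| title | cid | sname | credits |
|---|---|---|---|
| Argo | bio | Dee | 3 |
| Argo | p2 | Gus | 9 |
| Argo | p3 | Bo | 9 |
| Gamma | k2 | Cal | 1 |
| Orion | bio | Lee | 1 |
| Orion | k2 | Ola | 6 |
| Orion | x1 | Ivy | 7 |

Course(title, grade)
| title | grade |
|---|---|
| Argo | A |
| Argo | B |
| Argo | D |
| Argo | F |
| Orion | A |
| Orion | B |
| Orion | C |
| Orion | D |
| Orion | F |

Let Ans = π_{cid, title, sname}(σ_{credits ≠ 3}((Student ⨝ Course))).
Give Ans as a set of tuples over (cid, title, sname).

{(bio, Orion, Lee), (k2, Orion, Ola), (p2, Argo, Gus), (p3, Argo, Bo), (x1, Orion, Ivy)}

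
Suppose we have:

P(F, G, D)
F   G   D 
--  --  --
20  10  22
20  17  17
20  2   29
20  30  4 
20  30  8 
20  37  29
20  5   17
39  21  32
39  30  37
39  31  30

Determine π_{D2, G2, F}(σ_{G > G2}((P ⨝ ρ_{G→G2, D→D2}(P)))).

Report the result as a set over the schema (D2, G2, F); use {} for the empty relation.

{(17, 17, 20), (17, 5, 20), (22, 10, 20), (29, 2, 20), (32, 21, 39), (37, 30, 39), (4, 30, 20), (8, 30, 20)}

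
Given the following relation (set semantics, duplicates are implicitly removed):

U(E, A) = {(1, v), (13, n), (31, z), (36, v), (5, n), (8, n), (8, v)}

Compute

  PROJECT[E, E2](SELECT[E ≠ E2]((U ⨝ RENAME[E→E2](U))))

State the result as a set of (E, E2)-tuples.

{(1, 36), (1, 8), (13, 5), (13, 8), (36, 1), (36, 8), (5, 13), (5, 8), (8, 1), (8, 13), (8, 36), (8, 5)}

ρ[E→E2]: schema becomes (E2, A); tuples unchanged.
Joining U and RENAME[E→E2](U) on A yields {(1, v, 1), (1, v, 36), (1, v, 8), (13, n, 13), (13, n, 5), (13, n, 8), (31, z, 31), (36, v, 1), (36, v, 36), (36, v, 8), (5, n, 13), (5, n, 5), (5, n, 8), (8, n, 13), (8, n, 5), (8, n, 8), (8, v, 1), (8, v, 36), (8, v, 8)}.
Selection E ≠ E2: {(1, v, 36), (1, v, 8), (13, n, 5), (13, n, 8), (36, v, 1), (36, v, 8), (5, n, 13), (5, n, 8), (8, n, 13), (8, n, 5), (8, v, 1), (8, v, 36)}
π[E, E2]: project onto (E, E2) → {(1, 36), (1, 8), (13, 5), (13, 8), (36, 1), (36, 8), (5, 13), (5, 8), (8, 1), (8, 13), (8, 36), (8, 5)}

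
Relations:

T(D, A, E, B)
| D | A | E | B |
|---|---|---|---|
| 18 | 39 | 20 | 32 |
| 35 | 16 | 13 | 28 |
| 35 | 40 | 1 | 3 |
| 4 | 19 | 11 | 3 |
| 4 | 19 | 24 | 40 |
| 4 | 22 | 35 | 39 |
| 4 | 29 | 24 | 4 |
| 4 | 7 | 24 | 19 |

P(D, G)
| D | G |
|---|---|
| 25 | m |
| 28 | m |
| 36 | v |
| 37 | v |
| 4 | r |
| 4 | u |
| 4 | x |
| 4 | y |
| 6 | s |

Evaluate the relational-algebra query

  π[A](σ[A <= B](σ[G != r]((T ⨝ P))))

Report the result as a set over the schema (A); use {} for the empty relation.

Natural join on D: {(4, 19, 11, 3, r), (4, 19, 11, 3, u), (4, 19, 11, 3, x), (4, 19, 11, 3, y), (4, 19, 24, 40, r), (4, 19, 24, 40, u), (4, 19, 24, 40, x), (4, 19, 24, 40, y), (4, 22, 35, 39, r), (4, 22, 35, 39, u), (4, 22, 35, 39, x), (4, 22, 35, 39, y), (4, 29, 24, 4, r), (4, 29, 24, 4, u), (4, 29, 24, 4, x), (4, 29, 24, 4, y), (4, 7, 24, 19, r), (4, 7, 24, 19, u), (4, 7, 24, 19, x), (4, 7, 24, 19, y)}
Apply σ_{G != r}; surviving tuples: {(4, 19, 11, 3, u), (4, 19, 11, 3, x), (4, 19, 11, 3, y), (4, 19, 24, 40, u), (4, 19, 24, 40, x), (4, 19, 24, 40, y), (4, 22, 35, 39, u), (4, 22, 35, 39, x), (4, 22, 35, 39, y), (4, 29, 24, 4, u), (4, 29, 24, 4, x), (4, 29, 24, 4, y), (4, 7, 24, 19, u), (4, 7, 24, 19, x), (4, 7, 24, 19, y)}
Apply σ_{A <= B}; surviving tuples: {(4, 19, 24, 40, u), (4, 19, 24, 40, x), (4, 19, 24, 40, y), (4, 22, 35, 39, u), (4, 22, 35, 39, x), (4, 22, 35, 39, y), (4, 7, 24, 19, u), (4, 7, 24, 19, x), (4, 7, 24, 19, y)}
π_{A} gives {19, 22, 7} (6 duplicate(s) eliminated).

{19, 22, 7}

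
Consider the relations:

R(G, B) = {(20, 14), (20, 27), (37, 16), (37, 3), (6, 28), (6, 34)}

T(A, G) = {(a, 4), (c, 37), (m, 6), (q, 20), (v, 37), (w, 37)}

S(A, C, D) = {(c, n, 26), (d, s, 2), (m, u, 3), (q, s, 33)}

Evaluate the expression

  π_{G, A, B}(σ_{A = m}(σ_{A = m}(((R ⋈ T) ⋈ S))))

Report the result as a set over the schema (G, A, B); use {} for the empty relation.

{(6, m, 28), (6, m, 34)}

Joining R and T on G yields {(20, 14, q), (20, 27, q), (37, 16, c), (37, 16, v), (37, 16, w), (37, 3, c), (37, 3, v), (37, 3, w), (6, 28, m), (6, 34, m)}.
Joining (R ⋈ T) and S on A yields {(20, 14, q, s, 33), (20, 27, q, s, 33), (37, 16, c, n, 26), (37, 3, c, n, 26), (6, 28, m, u, 3), (6, 34, m, u, 3)}.
Filtering on A = m leaves {(6, 28, m, u, 3), (6, 34, m, u, 3)}.
Filtering on A = m leaves {(6, 28, m, u, 3), (6, 34, m, u, 3)}.
π_{G, A, B} gives {(6, m, 28), (6, m, 34)}.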